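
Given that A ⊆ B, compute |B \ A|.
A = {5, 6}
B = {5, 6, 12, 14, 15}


Set A = {5, 6}, |A| = 2
Set B = {5, 6, 12, 14, 15}, |B| = 5
Since A ⊆ B: B \ A = {12, 14, 15}
|B| - |A| = 5 - 2 = 3

3


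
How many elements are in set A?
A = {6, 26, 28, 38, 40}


Set A = {6, 26, 28, 38, 40}
Listing elements: 6, 26, 28, 38, 40
Counting: 5 elements
|A| = 5

5


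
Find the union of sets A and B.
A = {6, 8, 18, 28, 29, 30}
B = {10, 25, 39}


Set A = {6, 8, 18, 28, 29, 30}
Set B = {10, 25, 39}
A ∪ B includes all elements in either set.
Elements from A: {6, 8, 18, 28, 29, 30}
Elements from B not already included: {10, 25, 39}
A ∪ B = {6, 8, 10, 18, 25, 28, 29, 30, 39}

{6, 8, 10, 18, 25, 28, 29, 30, 39}


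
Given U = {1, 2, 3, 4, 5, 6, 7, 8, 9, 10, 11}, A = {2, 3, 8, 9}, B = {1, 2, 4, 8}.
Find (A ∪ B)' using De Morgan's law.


U = {1, 2, 3, 4, 5, 6, 7, 8, 9, 10, 11}
A = {2, 3, 8, 9}, B = {1, 2, 4, 8}
A ∪ B = {1, 2, 3, 4, 8, 9}
(A ∪ B)' = U \ (A ∪ B) = {5, 6, 7, 10, 11}
Verification via A' ∩ B': A' = {1, 4, 5, 6, 7, 10, 11}, B' = {3, 5, 6, 7, 9, 10, 11}
A' ∩ B' = {5, 6, 7, 10, 11} ✓

{5, 6, 7, 10, 11}


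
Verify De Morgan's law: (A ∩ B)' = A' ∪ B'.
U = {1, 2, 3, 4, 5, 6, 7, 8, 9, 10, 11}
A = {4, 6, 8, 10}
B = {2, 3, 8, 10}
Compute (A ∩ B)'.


U = {1, 2, 3, 4, 5, 6, 7, 8, 9, 10, 11}
A = {4, 6, 8, 10}, B = {2, 3, 8, 10}
A ∩ B = {8, 10}
(A ∩ B)' = U \ (A ∩ B) = {1, 2, 3, 4, 5, 6, 7, 9, 11}
Verification via A' ∪ B': A' = {1, 2, 3, 5, 7, 9, 11}, B' = {1, 4, 5, 6, 7, 9, 11}
A' ∪ B' = {1, 2, 3, 4, 5, 6, 7, 9, 11} ✓

{1, 2, 3, 4, 5, 6, 7, 9, 11}


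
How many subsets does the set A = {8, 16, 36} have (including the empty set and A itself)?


Set A = {8, 16, 36}
|A| = 3
The power set P(A) contains all subsets of A.
|P(A)| = 2^|A| = 2^3 = 8

8


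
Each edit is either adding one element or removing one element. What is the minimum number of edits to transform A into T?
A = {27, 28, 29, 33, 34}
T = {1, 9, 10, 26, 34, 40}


Set A = {27, 28, 29, 33, 34}
Set T = {1, 9, 10, 26, 34, 40}
Elements to remove from A (in A, not in T): {27, 28, 29, 33} → 4 removals
Elements to add to A (in T, not in A): {1, 9, 10, 26, 40} → 5 additions
Total edits = 4 + 5 = 9

9


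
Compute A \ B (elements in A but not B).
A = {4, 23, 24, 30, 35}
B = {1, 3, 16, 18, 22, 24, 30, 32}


Set A = {4, 23, 24, 30, 35}
Set B = {1, 3, 16, 18, 22, 24, 30, 32}
A \ B includes elements in A that are not in B.
Check each element of A:
4 (not in B, keep), 23 (not in B, keep), 24 (in B, remove), 30 (in B, remove), 35 (not in B, keep)
A \ B = {4, 23, 35}

{4, 23, 35}


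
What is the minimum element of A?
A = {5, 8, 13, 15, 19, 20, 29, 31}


Set A = {5, 8, 13, 15, 19, 20, 29, 31}
Elements in ascending order: 5, 8, 13, 15, 19, 20, 29, 31
The smallest element is 5.

5


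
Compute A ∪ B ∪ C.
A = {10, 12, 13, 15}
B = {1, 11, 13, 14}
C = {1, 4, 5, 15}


Set A = {10, 12, 13, 15}
Set B = {1, 11, 13, 14}
Set C = {1, 4, 5, 15}
First, A ∪ B = {1, 10, 11, 12, 13, 14, 15}
Then, (A ∪ B) ∪ C = {1, 4, 5, 10, 11, 12, 13, 14, 15}

{1, 4, 5, 10, 11, 12, 13, 14, 15}


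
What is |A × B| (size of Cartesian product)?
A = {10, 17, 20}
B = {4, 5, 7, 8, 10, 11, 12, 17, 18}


Set A = {10, 17, 20} has 3 elements.
Set B = {4, 5, 7, 8, 10, 11, 12, 17, 18} has 9 elements.
|A × B| = |A| × |B| = 3 × 9 = 27

27


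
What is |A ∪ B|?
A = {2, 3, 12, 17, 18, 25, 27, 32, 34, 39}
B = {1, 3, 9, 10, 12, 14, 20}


Set A = {2, 3, 12, 17, 18, 25, 27, 32, 34, 39}, |A| = 10
Set B = {1, 3, 9, 10, 12, 14, 20}, |B| = 7
A ∩ B = {3, 12}, |A ∩ B| = 2
|A ∪ B| = |A| + |B| - |A ∩ B| = 10 + 7 - 2 = 15

15


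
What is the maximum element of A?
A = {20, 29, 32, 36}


Set A = {20, 29, 32, 36}
Elements in ascending order: 20, 29, 32, 36
The largest element is 36.

36


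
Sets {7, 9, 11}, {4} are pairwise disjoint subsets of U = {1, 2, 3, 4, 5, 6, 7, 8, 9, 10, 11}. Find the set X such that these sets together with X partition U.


U = {1, 2, 3, 4, 5, 6, 7, 8, 9, 10, 11}
Shown blocks: {7, 9, 11}, {4}
A partition's blocks are pairwise disjoint and cover U, so the missing block = U \ (union of shown blocks).
Union of shown blocks: {4, 7, 9, 11}
Missing block = U \ (union) = {1, 2, 3, 5, 6, 8, 10}

{1, 2, 3, 5, 6, 8, 10}


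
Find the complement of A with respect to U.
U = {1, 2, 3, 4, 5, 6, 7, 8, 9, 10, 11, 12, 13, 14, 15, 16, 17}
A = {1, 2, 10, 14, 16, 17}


Universal set U = {1, 2, 3, 4, 5, 6, 7, 8, 9, 10, 11, 12, 13, 14, 15, 16, 17}
Set A = {1, 2, 10, 14, 16, 17}
A' = U \ A = elements in U but not in A
Checking each element of U:
1 (in A, exclude), 2 (in A, exclude), 3 (not in A, include), 4 (not in A, include), 5 (not in A, include), 6 (not in A, include), 7 (not in A, include), 8 (not in A, include), 9 (not in A, include), 10 (in A, exclude), 11 (not in A, include), 12 (not in A, include), 13 (not in A, include), 14 (in A, exclude), 15 (not in A, include), 16 (in A, exclude), 17 (in A, exclude)
A' = {3, 4, 5, 6, 7, 8, 9, 11, 12, 13, 15}

{3, 4, 5, 6, 7, 8, 9, 11, 12, 13, 15}


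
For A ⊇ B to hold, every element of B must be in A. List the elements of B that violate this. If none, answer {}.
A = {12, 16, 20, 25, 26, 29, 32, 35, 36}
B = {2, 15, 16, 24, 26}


Set A = {12, 16, 20, 25, 26, 29, 32, 35, 36}
Set B = {2, 15, 16, 24, 26}
Check each element of B against A:
2 ∉ A (include), 15 ∉ A (include), 16 ∈ A, 24 ∉ A (include), 26 ∈ A
Elements of B not in A: {2, 15, 24}

{2, 15, 24}


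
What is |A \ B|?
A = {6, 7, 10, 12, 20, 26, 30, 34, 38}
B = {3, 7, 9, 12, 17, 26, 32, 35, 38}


Set A = {6, 7, 10, 12, 20, 26, 30, 34, 38}
Set B = {3, 7, 9, 12, 17, 26, 32, 35, 38}
A \ B = {6, 10, 20, 30, 34}
|A \ B| = 5

5


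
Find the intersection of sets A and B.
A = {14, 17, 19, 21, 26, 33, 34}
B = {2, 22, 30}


Set A = {14, 17, 19, 21, 26, 33, 34}
Set B = {2, 22, 30}
A ∩ B includes only elements in both sets.
Check each element of A against B:
14 ✗, 17 ✗, 19 ✗, 21 ✗, 26 ✗, 33 ✗, 34 ✗
A ∩ B = {}

{}


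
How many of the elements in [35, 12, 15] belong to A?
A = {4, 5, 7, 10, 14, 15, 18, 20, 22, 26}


Set A = {4, 5, 7, 10, 14, 15, 18, 20, 22, 26}
Candidates: [35, 12, 15]
Check each candidate:
35 ∉ A, 12 ∉ A, 15 ∈ A
Count of candidates in A: 1

1


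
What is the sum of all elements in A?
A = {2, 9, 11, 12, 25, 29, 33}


Set A = {2, 9, 11, 12, 25, 29, 33}
Sum = 2 + 9 + 11 + 12 + 25 + 29 + 33 = 121

121


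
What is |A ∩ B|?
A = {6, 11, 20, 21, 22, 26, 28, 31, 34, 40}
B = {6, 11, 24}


Set A = {6, 11, 20, 21, 22, 26, 28, 31, 34, 40}
Set B = {6, 11, 24}
A ∩ B = {6, 11}
|A ∩ B| = 2

2


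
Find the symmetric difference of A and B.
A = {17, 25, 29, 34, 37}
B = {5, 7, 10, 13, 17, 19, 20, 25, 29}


Set A = {17, 25, 29, 34, 37}
Set B = {5, 7, 10, 13, 17, 19, 20, 25, 29}
A △ B = (A \ B) ∪ (B \ A)
Elements in A but not B: {34, 37}
Elements in B but not A: {5, 7, 10, 13, 19, 20}
A △ B = {5, 7, 10, 13, 19, 20, 34, 37}

{5, 7, 10, 13, 19, 20, 34, 37}


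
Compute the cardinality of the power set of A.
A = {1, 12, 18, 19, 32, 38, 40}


Set A = {1, 12, 18, 19, 32, 38, 40}
|A| = 7
The power set P(A) contains all subsets of A.
|P(A)| = 2^|A| = 2^7 = 128

128


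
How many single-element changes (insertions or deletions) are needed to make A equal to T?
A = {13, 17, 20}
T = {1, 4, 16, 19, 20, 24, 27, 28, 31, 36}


Set A = {13, 17, 20}
Set T = {1, 4, 16, 19, 20, 24, 27, 28, 31, 36}
Elements to remove from A (in A, not in T): {13, 17} → 2 removals
Elements to add to A (in T, not in A): {1, 4, 16, 19, 24, 27, 28, 31, 36} → 9 additions
Total edits = 2 + 9 = 11

11


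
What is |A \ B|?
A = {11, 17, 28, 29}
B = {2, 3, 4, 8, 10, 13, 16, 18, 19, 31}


Set A = {11, 17, 28, 29}
Set B = {2, 3, 4, 8, 10, 13, 16, 18, 19, 31}
A \ B = {11, 17, 28, 29}
|A \ B| = 4

4


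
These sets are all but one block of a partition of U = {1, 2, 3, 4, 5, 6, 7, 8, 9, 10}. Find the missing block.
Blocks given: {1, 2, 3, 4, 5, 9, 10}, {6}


U = {1, 2, 3, 4, 5, 6, 7, 8, 9, 10}
Shown blocks: {1, 2, 3, 4, 5, 9, 10}, {6}
A partition's blocks are pairwise disjoint and cover U, so the missing block = U \ (union of shown blocks).
Union of shown blocks: {1, 2, 3, 4, 5, 6, 9, 10}
Missing block = U \ (union) = {7, 8}

{7, 8}


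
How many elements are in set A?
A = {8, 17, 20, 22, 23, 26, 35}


Set A = {8, 17, 20, 22, 23, 26, 35}
Listing elements: 8, 17, 20, 22, 23, 26, 35
Counting: 7 elements
|A| = 7

7


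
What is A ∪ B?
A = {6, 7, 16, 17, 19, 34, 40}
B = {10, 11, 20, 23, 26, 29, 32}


Set A = {6, 7, 16, 17, 19, 34, 40}
Set B = {10, 11, 20, 23, 26, 29, 32}
A ∪ B includes all elements in either set.
Elements from A: {6, 7, 16, 17, 19, 34, 40}
Elements from B not already included: {10, 11, 20, 23, 26, 29, 32}
A ∪ B = {6, 7, 10, 11, 16, 17, 19, 20, 23, 26, 29, 32, 34, 40}

{6, 7, 10, 11, 16, 17, 19, 20, 23, 26, 29, 32, 34, 40}


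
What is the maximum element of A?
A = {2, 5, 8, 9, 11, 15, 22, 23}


Set A = {2, 5, 8, 9, 11, 15, 22, 23}
Elements in ascending order: 2, 5, 8, 9, 11, 15, 22, 23
The largest element is 23.

23


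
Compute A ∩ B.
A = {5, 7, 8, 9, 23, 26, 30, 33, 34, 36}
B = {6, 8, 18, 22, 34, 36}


Set A = {5, 7, 8, 9, 23, 26, 30, 33, 34, 36}
Set B = {6, 8, 18, 22, 34, 36}
A ∩ B includes only elements in both sets.
Check each element of A against B:
5 ✗, 7 ✗, 8 ✓, 9 ✗, 23 ✗, 26 ✗, 30 ✗, 33 ✗, 34 ✓, 36 ✓
A ∩ B = {8, 34, 36}

{8, 34, 36}


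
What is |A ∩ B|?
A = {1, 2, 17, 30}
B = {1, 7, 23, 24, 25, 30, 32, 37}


Set A = {1, 2, 17, 30}
Set B = {1, 7, 23, 24, 25, 30, 32, 37}
A ∩ B = {1, 30}
|A ∩ B| = 2

2


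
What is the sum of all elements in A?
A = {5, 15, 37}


Set A = {5, 15, 37}
Sum = 5 + 15 + 37 = 57

57


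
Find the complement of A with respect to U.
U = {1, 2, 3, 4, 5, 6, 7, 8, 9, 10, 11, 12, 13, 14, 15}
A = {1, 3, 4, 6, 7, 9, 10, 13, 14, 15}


Universal set U = {1, 2, 3, 4, 5, 6, 7, 8, 9, 10, 11, 12, 13, 14, 15}
Set A = {1, 3, 4, 6, 7, 9, 10, 13, 14, 15}
A' = U \ A = elements in U but not in A
Checking each element of U:
1 (in A, exclude), 2 (not in A, include), 3 (in A, exclude), 4 (in A, exclude), 5 (not in A, include), 6 (in A, exclude), 7 (in A, exclude), 8 (not in A, include), 9 (in A, exclude), 10 (in A, exclude), 11 (not in A, include), 12 (not in A, include), 13 (in A, exclude), 14 (in A, exclude), 15 (in A, exclude)
A' = {2, 5, 8, 11, 12}

{2, 5, 8, 11, 12}


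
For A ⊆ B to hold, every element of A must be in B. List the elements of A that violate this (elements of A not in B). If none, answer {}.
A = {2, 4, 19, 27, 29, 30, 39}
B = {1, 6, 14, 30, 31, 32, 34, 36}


Set A = {2, 4, 19, 27, 29, 30, 39}
Set B = {1, 6, 14, 30, 31, 32, 34, 36}
Check each element of A against B:
2 ∉ B (include), 4 ∉ B (include), 19 ∉ B (include), 27 ∉ B (include), 29 ∉ B (include), 30 ∈ B, 39 ∉ B (include)
Elements of A not in B: {2, 4, 19, 27, 29, 39}

{2, 4, 19, 27, 29, 39}


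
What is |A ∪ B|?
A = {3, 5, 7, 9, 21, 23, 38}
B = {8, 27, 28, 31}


Set A = {3, 5, 7, 9, 21, 23, 38}, |A| = 7
Set B = {8, 27, 28, 31}, |B| = 4
A ∩ B = {}, |A ∩ B| = 0
|A ∪ B| = |A| + |B| - |A ∩ B| = 7 + 4 - 0 = 11

11


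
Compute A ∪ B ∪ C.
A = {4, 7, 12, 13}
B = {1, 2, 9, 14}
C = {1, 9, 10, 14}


Set A = {4, 7, 12, 13}
Set B = {1, 2, 9, 14}
Set C = {1, 9, 10, 14}
First, A ∪ B = {1, 2, 4, 7, 9, 12, 13, 14}
Then, (A ∪ B) ∪ C = {1, 2, 4, 7, 9, 10, 12, 13, 14}

{1, 2, 4, 7, 9, 10, 12, 13, 14}


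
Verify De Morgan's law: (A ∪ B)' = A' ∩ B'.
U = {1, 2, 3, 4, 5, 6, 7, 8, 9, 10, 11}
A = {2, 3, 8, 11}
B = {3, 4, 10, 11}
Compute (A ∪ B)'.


U = {1, 2, 3, 4, 5, 6, 7, 8, 9, 10, 11}
A = {2, 3, 8, 11}, B = {3, 4, 10, 11}
A ∪ B = {2, 3, 4, 8, 10, 11}
(A ∪ B)' = U \ (A ∪ B) = {1, 5, 6, 7, 9}
Verification via A' ∩ B': A' = {1, 4, 5, 6, 7, 9, 10}, B' = {1, 2, 5, 6, 7, 8, 9}
A' ∩ B' = {1, 5, 6, 7, 9} ✓

{1, 5, 6, 7, 9}


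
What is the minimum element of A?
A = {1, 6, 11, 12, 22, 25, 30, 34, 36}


Set A = {1, 6, 11, 12, 22, 25, 30, 34, 36}
Elements in ascending order: 1, 6, 11, 12, 22, 25, 30, 34, 36
The smallest element is 1.

1


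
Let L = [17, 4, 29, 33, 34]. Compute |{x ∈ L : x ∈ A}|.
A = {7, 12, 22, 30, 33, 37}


Set A = {7, 12, 22, 30, 33, 37}
Candidates: [17, 4, 29, 33, 34]
Check each candidate:
17 ∉ A, 4 ∉ A, 29 ∉ A, 33 ∈ A, 34 ∉ A
Count of candidates in A: 1

1


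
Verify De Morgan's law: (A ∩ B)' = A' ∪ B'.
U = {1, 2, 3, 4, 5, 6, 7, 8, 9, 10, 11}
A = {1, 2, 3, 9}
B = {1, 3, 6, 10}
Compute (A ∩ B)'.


U = {1, 2, 3, 4, 5, 6, 7, 8, 9, 10, 11}
A = {1, 2, 3, 9}, B = {1, 3, 6, 10}
A ∩ B = {1, 3}
(A ∩ B)' = U \ (A ∩ B) = {2, 4, 5, 6, 7, 8, 9, 10, 11}
Verification via A' ∪ B': A' = {4, 5, 6, 7, 8, 10, 11}, B' = {2, 4, 5, 7, 8, 9, 11}
A' ∪ B' = {2, 4, 5, 6, 7, 8, 9, 10, 11} ✓

{2, 4, 5, 6, 7, 8, 9, 10, 11}


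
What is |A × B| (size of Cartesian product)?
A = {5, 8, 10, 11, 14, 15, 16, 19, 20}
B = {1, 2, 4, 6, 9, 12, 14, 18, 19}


Set A = {5, 8, 10, 11, 14, 15, 16, 19, 20} has 9 elements.
Set B = {1, 2, 4, 6, 9, 12, 14, 18, 19} has 9 elements.
|A × B| = |A| × |B| = 9 × 9 = 81

81


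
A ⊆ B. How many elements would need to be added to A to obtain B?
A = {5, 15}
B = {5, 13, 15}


Set A = {5, 15}, |A| = 2
Set B = {5, 13, 15}, |B| = 3
Since A ⊆ B: B \ A = {13}
|B| - |A| = 3 - 2 = 1

1


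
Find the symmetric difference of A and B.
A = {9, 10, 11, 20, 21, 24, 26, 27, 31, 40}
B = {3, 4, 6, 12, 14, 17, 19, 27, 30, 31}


Set A = {9, 10, 11, 20, 21, 24, 26, 27, 31, 40}
Set B = {3, 4, 6, 12, 14, 17, 19, 27, 30, 31}
A △ B = (A \ B) ∪ (B \ A)
Elements in A but not B: {9, 10, 11, 20, 21, 24, 26, 40}
Elements in B but not A: {3, 4, 6, 12, 14, 17, 19, 30}
A △ B = {3, 4, 6, 9, 10, 11, 12, 14, 17, 19, 20, 21, 24, 26, 30, 40}

{3, 4, 6, 9, 10, 11, 12, 14, 17, 19, 20, 21, 24, 26, 30, 40}


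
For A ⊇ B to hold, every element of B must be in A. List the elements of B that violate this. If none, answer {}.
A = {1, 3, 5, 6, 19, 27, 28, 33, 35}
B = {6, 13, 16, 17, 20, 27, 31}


Set A = {1, 3, 5, 6, 19, 27, 28, 33, 35}
Set B = {6, 13, 16, 17, 20, 27, 31}
Check each element of B against A:
6 ∈ A, 13 ∉ A (include), 16 ∉ A (include), 17 ∉ A (include), 20 ∉ A (include), 27 ∈ A, 31 ∉ A (include)
Elements of B not in A: {13, 16, 17, 20, 31}

{13, 16, 17, 20, 31}


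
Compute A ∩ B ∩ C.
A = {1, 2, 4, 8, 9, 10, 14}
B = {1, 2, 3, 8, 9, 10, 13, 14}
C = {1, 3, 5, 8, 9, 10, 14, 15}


Set A = {1, 2, 4, 8, 9, 10, 14}
Set B = {1, 2, 3, 8, 9, 10, 13, 14}
Set C = {1, 3, 5, 8, 9, 10, 14, 15}
First, A ∩ B = {1, 2, 8, 9, 10, 14}
Then, (A ∩ B) ∩ C = {1, 8, 9, 10, 14}

{1, 8, 9, 10, 14}


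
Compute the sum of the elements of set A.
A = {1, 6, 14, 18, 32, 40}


Set A = {1, 6, 14, 18, 32, 40}
Sum = 1 + 6 + 14 + 18 + 32 + 40 = 111

111


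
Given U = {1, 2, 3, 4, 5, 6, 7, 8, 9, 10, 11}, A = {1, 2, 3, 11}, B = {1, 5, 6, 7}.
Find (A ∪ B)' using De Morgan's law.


U = {1, 2, 3, 4, 5, 6, 7, 8, 9, 10, 11}
A = {1, 2, 3, 11}, B = {1, 5, 6, 7}
A ∪ B = {1, 2, 3, 5, 6, 7, 11}
(A ∪ B)' = U \ (A ∪ B) = {4, 8, 9, 10}
Verification via A' ∩ B': A' = {4, 5, 6, 7, 8, 9, 10}, B' = {2, 3, 4, 8, 9, 10, 11}
A' ∩ B' = {4, 8, 9, 10} ✓

{4, 8, 9, 10}


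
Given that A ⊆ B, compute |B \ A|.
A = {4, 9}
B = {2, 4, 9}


Set A = {4, 9}, |A| = 2
Set B = {2, 4, 9}, |B| = 3
Since A ⊆ B: B \ A = {2}
|B| - |A| = 3 - 2 = 1

1


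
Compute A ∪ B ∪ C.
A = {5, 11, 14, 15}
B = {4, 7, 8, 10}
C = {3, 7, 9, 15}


Set A = {5, 11, 14, 15}
Set B = {4, 7, 8, 10}
Set C = {3, 7, 9, 15}
First, A ∪ B = {4, 5, 7, 8, 10, 11, 14, 15}
Then, (A ∪ B) ∪ C = {3, 4, 5, 7, 8, 9, 10, 11, 14, 15}

{3, 4, 5, 7, 8, 9, 10, 11, 14, 15}


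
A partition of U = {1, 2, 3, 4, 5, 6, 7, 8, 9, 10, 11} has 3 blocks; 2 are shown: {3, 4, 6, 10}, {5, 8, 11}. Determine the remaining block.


U = {1, 2, 3, 4, 5, 6, 7, 8, 9, 10, 11}
Shown blocks: {3, 4, 6, 10}, {5, 8, 11}
A partition's blocks are pairwise disjoint and cover U, so the missing block = U \ (union of shown blocks).
Union of shown blocks: {3, 4, 5, 6, 8, 10, 11}
Missing block = U \ (union) = {1, 2, 7, 9}

{1, 2, 7, 9}


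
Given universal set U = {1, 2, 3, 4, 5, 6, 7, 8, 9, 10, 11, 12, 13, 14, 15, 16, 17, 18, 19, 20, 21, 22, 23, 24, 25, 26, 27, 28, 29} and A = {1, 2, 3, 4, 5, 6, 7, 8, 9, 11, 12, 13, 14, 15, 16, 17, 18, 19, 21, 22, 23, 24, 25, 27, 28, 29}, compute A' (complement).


Universal set U = {1, 2, 3, 4, 5, 6, 7, 8, 9, 10, 11, 12, 13, 14, 15, 16, 17, 18, 19, 20, 21, 22, 23, 24, 25, 26, 27, 28, 29}
Set A = {1, 2, 3, 4, 5, 6, 7, 8, 9, 11, 12, 13, 14, 15, 16, 17, 18, 19, 21, 22, 23, 24, 25, 27, 28, 29}
A' = U \ A = elements in U but not in A
Checking each element of U:
1 (in A, exclude), 2 (in A, exclude), 3 (in A, exclude), 4 (in A, exclude), 5 (in A, exclude), 6 (in A, exclude), 7 (in A, exclude), 8 (in A, exclude), 9 (in A, exclude), 10 (not in A, include), 11 (in A, exclude), 12 (in A, exclude), 13 (in A, exclude), 14 (in A, exclude), 15 (in A, exclude), 16 (in A, exclude), 17 (in A, exclude), 18 (in A, exclude), 19 (in A, exclude), 20 (not in A, include), 21 (in A, exclude), 22 (in A, exclude), 23 (in A, exclude), 24 (in A, exclude), 25 (in A, exclude), 26 (not in A, include), 27 (in A, exclude), 28 (in A, exclude), 29 (in A, exclude)
A' = {10, 20, 26}

{10, 20, 26}


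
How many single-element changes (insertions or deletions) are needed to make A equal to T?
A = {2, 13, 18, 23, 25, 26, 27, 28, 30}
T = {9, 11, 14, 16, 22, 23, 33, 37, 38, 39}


Set A = {2, 13, 18, 23, 25, 26, 27, 28, 30}
Set T = {9, 11, 14, 16, 22, 23, 33, 37, 38, 39}
Elements to remove from A (in A, not in T): {2, 13, 18, 25, 26, 27, 28, 30} → 8 removals
Elements to add to A (in T, not in A): {9, 11, 14, 16, 22, 33, 37, 38, 39} → 9 additions
Total edits = 8 + 9 = 17

17


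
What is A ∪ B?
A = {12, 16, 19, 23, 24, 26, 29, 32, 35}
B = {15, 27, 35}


Set A = {12, 16, 19, 23, 24, 26, 29, 32, 35}
Set B = {15, 27, 35}
A ∪ B includes all elements in either set.
Elements from A: {12, 16, 19, 23, 24, 26, 29, 32, 35}
Elements from B not already included: {15, 27}
A ∪ B = {12, 15, 16, 19, 23, 24, 26, 27, 29, 32, 35}

{12, 15, 16, 19, 23, 24, 26, 27, 29, 32, 35}


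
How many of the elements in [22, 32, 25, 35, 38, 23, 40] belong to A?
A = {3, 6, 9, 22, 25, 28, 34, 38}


Set A = {3, 6, 9, 22, 25, 28, 34, 38}
Candidates: [22, 32, 25, 35, 38, 23, 40]
Check each candidate:
22 ∈ A, 32 ∉ A, 25 ∈ A, 35 ∉ A, 38 ∈ A, 23 ∉ A, 40 ∉ A
Count of candidates in A: 3

3


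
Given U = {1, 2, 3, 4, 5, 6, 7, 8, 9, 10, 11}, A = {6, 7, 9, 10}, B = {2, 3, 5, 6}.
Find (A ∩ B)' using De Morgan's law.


U = {1, 2, 3, 4, 5, 6, 7, 8, 9, 10, 11}
A = {6, 7, 9, 10}, B = {2, 3, 5, 6}
A ∩ B = {6}
(A ∩ B)' = U \ (A ∩ B) = {1, 2, 3, 4, 5, 7, 8, 9, 10, 11}
Verification via A' ∪ B': A' = {1, 2, 3, 4, 5, 8, 11}, B' = {1, 4, 7, 8, 9, 10, 11}
A' ∪ B' = {1, 2, 3, 4, 5, 7, 8, 9, 10, 11} ✓

{1, 2, 3, 4, 5, 7, 8, 9, 10, 11}


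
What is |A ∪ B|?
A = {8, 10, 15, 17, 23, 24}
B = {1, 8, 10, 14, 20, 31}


Set A = {8, 10, 15, 17, 23, 24}, |A| = 6
Set B = {1, 8, 10, 14, 20, 31}, |B| = 6
A ∩ B = {8, 10}, |A ∩ B| = 2
|A ∪ B| = |A| + |B| - |A ∩ B| = 6 + 6 - 2 = 10

10


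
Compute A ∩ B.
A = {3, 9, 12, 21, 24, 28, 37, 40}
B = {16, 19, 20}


Set A = {3, 9, 12, 21, 24, 28, 37, 40}
Set B = {16, 19, 20}
A ∩ B includes only elements in both sets.
Check each element of A against B:
3 ✗, 9 ✗, 12 ✗, 21 ✗, 24 ✗, 28 ✗, 37 ✗, 40 ✗
A ∩ B = {}

{}


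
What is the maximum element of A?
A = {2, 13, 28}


Set A = {2, 13, 28}
Elements in ascending order: 2, 13, 28
The largest element is 28.

28


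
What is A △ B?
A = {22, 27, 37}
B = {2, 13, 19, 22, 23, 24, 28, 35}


Set A = {22, 27, 37}
Set B = {2, 13, 19, 22, 23, 24, 28, 35}
A △ B = (A \ B) ∪ (B \ A)
Elements in A but not B: {27, 37}
Elements in B but not A: {2, 13, 19, 23, 24, 28, 35}
A △ B = {2, 13, 19, 23, 24, 27, 28, 35, 37}

{2, 13, 19, 23, 24, 27, 28, 35, 37}


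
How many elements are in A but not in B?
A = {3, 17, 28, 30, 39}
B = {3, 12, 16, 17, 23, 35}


Set A = {3, 17, 28, 30, 39}
Set B = {3, 12, 16, 17, 23, 35}
A \ B = {28, 30, 39}
|A \ B| = 3

3


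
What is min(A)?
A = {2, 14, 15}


Set A = {2, 14, 15}
Elements in ascending order: 2, 14, 15
The smallest element is 2.

2


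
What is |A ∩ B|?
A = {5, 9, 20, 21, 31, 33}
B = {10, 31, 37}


Set A = {5, 9, 20, 21, 31, 33}
Set B = {10, 31, 37}
A ∩ B = {31}
|A ∩ B| = 1

1


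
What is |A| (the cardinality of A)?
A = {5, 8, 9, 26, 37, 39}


Set A = {5, 8, 9, 26, 37, 39}
Listing elements: 5, 8, 9, 26, 37, 39
Counting: 6 elements
|A| = 6

6


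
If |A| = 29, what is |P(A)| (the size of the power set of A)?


The set has 29 elements.
The power set contains all possible subsets.
|P(A)| = 2^|A| = 2^29 = 536870912

536870912


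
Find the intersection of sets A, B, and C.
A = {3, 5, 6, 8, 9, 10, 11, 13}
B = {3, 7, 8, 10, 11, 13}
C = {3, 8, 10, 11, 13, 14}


Set A = {3, 5, 6, 8, 9, 10, 11, 13}
Set B = {3, 7, 8, 10, 11, 13}
Set C = {3, 8, 10, 11, 13, 14}
First, A ∩ B = {3, 8, 10, 11, 13}
Then, (A ∩ B) ∩ C = {3, 8, 10, 11, 13}

{3, 8, 10, 11, 13}


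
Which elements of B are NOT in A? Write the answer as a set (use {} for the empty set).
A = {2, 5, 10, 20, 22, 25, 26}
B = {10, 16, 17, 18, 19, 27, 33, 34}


Set A = {2, 5, 10, 20, 22, 25, 26}
Set B = {10, 16, 17, 18, 19, 27, 33, 34}
Check each element of B against A:
10 ∈ A, 16 ∉ A (include), 17 ∉ A (include), 18 ∉ A (include), 19 ∉ A (include), 27 ∉ A (include), 33 ∉ A (include), 34 ∉ A (include)
Elements of B not in A: {16, 17, 18, 19, 27, 33, 34}

{16, 17, 18, 19, 27, 33, 34}


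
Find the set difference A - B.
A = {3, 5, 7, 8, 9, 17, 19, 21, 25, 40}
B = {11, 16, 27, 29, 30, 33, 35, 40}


Set A = {3, 5, 7, 8, 9, 17, 19, 21, 25, 40}
Set B = {11, 16, 27, 29, 30, 33, 35, 40}
A \ B includes elements in A that are not in B.
Check each element of A:
3 (not in B, keep), 5 (not in B, keep), 7 (not in B, keep), 8 (not in B, keep), 9 (not in B, keep), 17 (not in B, keep), 19 (not in B, keep), 21 (not in B, keep), 25 (not in B, keep), 40 (in B, remove)
A \ B = {3, 5, 7, 8, 9, 17, 19, 21, 25}

{3, 5, 7, 8, 9, 17, 19, 21, 25}


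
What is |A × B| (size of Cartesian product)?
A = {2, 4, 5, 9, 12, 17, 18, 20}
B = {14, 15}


Set A = {2, 4, 5, 9, 12, 17, 18, 20} has 8 elements.
Set B = {14, 15} has 2 elements.
|A × B| = |A| × |B| = 8 × 2 = 16

16


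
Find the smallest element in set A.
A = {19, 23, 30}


Set A = {19, 23, 30}
Elements in ascending order: 19, 23, 30
The smallest element is 19.

19


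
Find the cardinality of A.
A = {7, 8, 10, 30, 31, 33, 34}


Set A = {7, 8, 10, 30, 31, 33, 34}
Listing elements: 7, 8, 10, 30, 31, 33, 34
Counting: 7 elements
|A| = 7

7


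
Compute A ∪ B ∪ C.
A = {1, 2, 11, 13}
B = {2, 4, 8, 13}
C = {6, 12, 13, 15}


Set A = {1, 2, 11, 13}
Set B = {2, 4, 8, 13}
Set C = {6, 12, 13, 15}
First, A ∪ B = {1, 2, 4, 8, 11, 13}
Then, (A ∪ B) ∪ C = {1, 2, 4, 6, 8, 11, 12, 13, 15}

{1, 2, 4, 6, 8, 11, 12, 13, 15}


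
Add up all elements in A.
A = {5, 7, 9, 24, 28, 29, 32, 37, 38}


Set A = {5, 7, 9, 24, 28, 29, 32, 37, 38}
Sum = 5 + 7 + 9 + 24 + 28 + 29 + 32 + 37 + 38 = 209

209


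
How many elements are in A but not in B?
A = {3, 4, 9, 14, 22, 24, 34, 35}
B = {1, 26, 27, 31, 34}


Set A = {3, 4, 9, 14, 22, 24, 34, 35}
Set B = {1, 26, 27, 31, 34}
A \ B = {3, 4, 9, 14, 22, 24, 35}
|A \ B| = 7

7


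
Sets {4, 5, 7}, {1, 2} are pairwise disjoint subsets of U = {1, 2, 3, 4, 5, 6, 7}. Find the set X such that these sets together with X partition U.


U = {1, 2, 3, 4, 5, 6, 7}
Shown blocks: {4, 5, 7}, {1, 2}
A partition's blocks are pairwise disjoint and cover U, so the missing block = U \ (union of shown blocks).
Union of shown blocks: {1, 2, 4, 5, 7}
Missing block = U \ (union) = {3, 6}

{3, 6}


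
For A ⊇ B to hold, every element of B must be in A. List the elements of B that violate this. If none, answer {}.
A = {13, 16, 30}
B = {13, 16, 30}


Set A = {13, 16, 30}
Set B = {13, 16, 30}
Check each element of B against A:
13 ∈ A, 16 ∈ A, 30 ∈ A
Elements of B not in A: {}

{}


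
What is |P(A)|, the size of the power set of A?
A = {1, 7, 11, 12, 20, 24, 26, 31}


Set A = {1, 7, 11, 12, 20, 24, 26, 31}
|A| = 8
The power set P(A) contains all subsets of A.
|P(A)| = 2^|A| = 2^8 = 256

256


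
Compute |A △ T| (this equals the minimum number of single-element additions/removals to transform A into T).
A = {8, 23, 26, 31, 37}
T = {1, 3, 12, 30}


Set A = {8, 23, 26, 31, 37}
Set T = {1, 3, 12, 30}
Elements to remove from A (in A, not in T): {8, 23, 26, 31, 37} → 5 removals
Elements to add to A (in T, not in A): {1, 3, 12, 30} → 4 additions
Total edits = 5 + 4 = 9

9


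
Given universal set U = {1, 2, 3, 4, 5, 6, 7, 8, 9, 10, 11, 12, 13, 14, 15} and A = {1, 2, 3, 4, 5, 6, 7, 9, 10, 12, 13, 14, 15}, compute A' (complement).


Universal set U = {1, 2, 3, 4, 5, 6, 7, 8, 9, 10, 11, 12, 13, 14, 15}
Set A = {1, 2, 3, 4, 5, 6, 7, 9, 10, 12, 13, 14, 15}
A' = U \ A = elements in U but not in A
Checking each element of U:
1 (in A, exclude), 2 (in A, exclude), 3 (in A, exclude), 4 (in A, exclude), 5 (in A, exclude), 6 (in A, exclude), 7 (in A, exclude), 8 (not in A, include), 9 (in A, exclude), 10 (in A, exclude), 11 (not in A, include), 12 (in A, exclude), 13 (in A, exclude), 14 (in A, exclude), 15 (in A, exclude)
A' = {8, 11}

{8, 11}


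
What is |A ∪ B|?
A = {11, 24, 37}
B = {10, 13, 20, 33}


Set A = {11, 24, 37}, |A| = 3
Set B = {10, 13, 20, 33}, |B| = 4
A ∩ B = {}, |A ∩ B| = 0
|A ∪ B| = |A| + |B| - |A ∩ B| = 3 + 4 - 0 = 7

7


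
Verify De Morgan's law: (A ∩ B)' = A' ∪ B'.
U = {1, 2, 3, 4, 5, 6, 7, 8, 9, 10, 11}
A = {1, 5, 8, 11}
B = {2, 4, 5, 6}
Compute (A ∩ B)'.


U = {1, 2, 3, 4, 5, 6, 7, 8, 9, 10, 11}
A = {1, 5, 8, 11}, B = {2, 4, 5, 6}
A ∩ B = {5}
(A ∩ B)' = U \ (A ∩ B) = {1, 2, 3, 4, 6, 7, 8, 9, 10, 11}
Verification via A' ∪ B': A' = {2, 3, 4, 6, 7, 9, 10}, B' = {1, 3, 7, 8, 9, 10, 11}
A' ∪ B' = {1, 2, 3, 4, 6, 7, 8, 9, 10, 11} ✓

{1, 2, 3, 4, 6, 7, 8, 9, 10, 11}


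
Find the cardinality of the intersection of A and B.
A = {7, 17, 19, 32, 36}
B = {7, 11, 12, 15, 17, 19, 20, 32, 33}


Set A = {7, 17, 19, 32, 36}
Set B = {7, 11, 12, 15, 17, 19, 20, 32, 33}
A ∩ B = {7, 17, 19, 32}
|A ∩ B| = 4

4


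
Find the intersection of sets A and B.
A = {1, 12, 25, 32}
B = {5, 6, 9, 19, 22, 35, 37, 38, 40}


Set A = {1, 12, 25, 32}
Set B = {5, 6, 9, 19, 22, 35, 37, 38, 40}
A ∩ B includes only elements in both sets.
Check each element of A against B:
1 ✗, 12 ✗, 25 ✗, 32 ✗
A ∩ B = {}

{}


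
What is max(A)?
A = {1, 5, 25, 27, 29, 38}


Set A = {1, 5, 25, 27, 29, 38}
Elements in ascending order: 1, 5, 25, 27, 29, 38
The largest element is 38.

38


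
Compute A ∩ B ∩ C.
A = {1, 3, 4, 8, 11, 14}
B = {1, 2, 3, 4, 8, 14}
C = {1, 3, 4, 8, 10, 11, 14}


Set A = {1, 3, 4, 8, 11, 14}
Set B = {1, 2, 3, 4, 8, 14}
Set C = {1, 3, 4, 8, 10, 11, 14}
First, A ∩ B = {1, 3, 4, 8, 14}
Then, (A ∩ B) ∩ C = {1, 3, 4, 8, 14}

{1, 3, 4, 8, 14}


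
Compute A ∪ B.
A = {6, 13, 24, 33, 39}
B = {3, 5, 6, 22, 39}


Set A = {6, 13, 24, 33, 39}
Set B = {3, 5, 6, 22, 39}
A ∪ B includes all elements in either set.
Elements from A: {6, 13, 24, 33, 39}
Elements from B not already included: {3, 5, 22}
A ∪ B = {3, 5, 6, 13, 22, 24, 33, 39}

{3, 5, 6, 13, 22, 24, 33, 39}


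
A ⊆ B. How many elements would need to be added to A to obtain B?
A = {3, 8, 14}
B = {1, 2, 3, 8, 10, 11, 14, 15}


Set A = {3, 8, 14}, |A| = 3
Set B = {1, 2, 3, 8, 10, 11, 14, 15}, |B| = 8
Since A ⊆ B: B \ A = {1, 2, 10, 11, 15}
|B| - |A| = 8 - 3 = 5

5


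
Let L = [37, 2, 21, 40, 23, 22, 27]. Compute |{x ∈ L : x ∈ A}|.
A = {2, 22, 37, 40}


Set A = {2, 22, 37, 40}
Candidates: [37, 2, 21, 40, 23, 22, 27]
Check each candidate:
37 ∈ A, 2 ∈ A, 21 ∉ A, 40 ∈ A, 23 ∉ A, 22 ∈ A, 27 ∉ A
Count of candidates in A: 4

4


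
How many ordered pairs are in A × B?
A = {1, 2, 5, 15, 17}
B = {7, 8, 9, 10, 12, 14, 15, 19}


Set A = {1, 2, 5, 15, 17} has 5 elements.
Set B = {7, 8, 9, 10, 12, 14, 15, 19} has 8 elements.
|A × B| = |A| × |B| = 5 × 8 = 40

40


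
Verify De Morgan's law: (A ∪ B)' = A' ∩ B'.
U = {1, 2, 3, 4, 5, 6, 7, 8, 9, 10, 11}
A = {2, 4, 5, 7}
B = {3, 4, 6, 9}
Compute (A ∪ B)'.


U = {1, 2, 3, 4, 5, 6, 7, 8, 9, 10, 11}
A = {2, 4, 5, 7}, B = {3, 4, 6, 9}
A ∪ B = {2, 3, 4, 5, 6, 7, 9}
(A ∪ B)' = U \ (A ∪ B) = {1, 8, 10, 11}
Verification via A' ∩ B': A' = {1, 3, 6, 8, 9, 10, 11}, B' = {1, 2, 5, 7, 8, 10, 11}
A' ∩ B' = {1, 8, 10, 11} ✓

{1, 8, 10, 11}


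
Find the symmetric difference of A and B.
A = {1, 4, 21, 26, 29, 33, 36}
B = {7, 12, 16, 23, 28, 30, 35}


Set A = {1, 4, 21, 26, 29, 33, 36}
Set B = {7, 12, 16, 23, 28, 30, 35}
A △ B = (A \ B) ∪ (B \ A)
Elements in A but not B: {1, 4, 21, 26, 29, 33, 36}
Elements in B but not A: {7, 12, 16, 23, 28, 30, 35}
A △ B = {1, 4, 7, 12, 16, 21, 23, 26, 28, 29, 30, 33, 35, 36}

{1, 4, 7, 12, 16, 21, 23, 26, 28, 29, 30, 33, 35, 36}


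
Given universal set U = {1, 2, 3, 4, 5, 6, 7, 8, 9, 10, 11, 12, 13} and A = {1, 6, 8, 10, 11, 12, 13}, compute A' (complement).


Universal set U = {1, 2, 3, 4, 5, 6, 7, 8, 9, 10, 11, 12, 13}
Set A = {1, 6, 8, 10, 11, 12, 13}
A' = U \ A = elements in U but not in A
Checking each element of U:
1 (in A, exclude), 2 (not in A, include), 3 (not in A, include), 4 (not in A, include), 5 (not in A, include), 6 (in A, exclude), 7 (not in A, include), 8 (in A, exclude), 9 (not in A, include), 10 (in A, exclude), 11 (in A, exclude), 12 (in A, exclude), 13 (in A, exclude)
A' = {2, 3, 4, 5, 7, 9}

{2, 3, 4, 5, 7, 9}


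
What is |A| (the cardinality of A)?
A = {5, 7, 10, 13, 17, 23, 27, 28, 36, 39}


Set A = {5, 7, 10, 13, 17, 23, 27, 28, 36, 39}
Listing elements: 5, 7, 10, 13, 17, 23, 27, 28, 36, 39
Counting: 10 elements
|A| = 10

10


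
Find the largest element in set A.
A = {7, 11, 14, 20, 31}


Set A = {7, 11, 14, 20, 31}
Elements in ascending order: 7, 11, 14, 20, 31
The largest element is 31.

31


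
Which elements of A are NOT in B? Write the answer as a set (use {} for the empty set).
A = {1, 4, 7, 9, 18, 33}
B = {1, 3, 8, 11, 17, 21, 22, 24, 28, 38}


Set A = {1, 4, 7, 9, 18, 33}
Set B = {1, 3, 8, 11, 17, 21, 22, 24, 28, 38}
Check each element of A against B:
1 ∈ B, 4 ∉ B (include), 7 ∉ B (include), 9 ∉ B (include), 18 ∉ B (include), 33 ∉ B (include)
Elements of A not in B: {4, 7, 9, 18, 33}

{4, 7, 9, 18, 33}


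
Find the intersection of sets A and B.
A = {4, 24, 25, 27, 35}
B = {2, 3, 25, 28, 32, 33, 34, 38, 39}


Set A = {4, 24, 25, 27, 35}
Set B = {2, 3, 25, 28, 32, 33, 34, 38, 39}
A ∩ B includes only elements in both sets.
Check each element of A against B:
4 ✗, 24 ✗, 25 ✓, 27 ✗, 35 ✗
A ∩ B = {25}

{25}


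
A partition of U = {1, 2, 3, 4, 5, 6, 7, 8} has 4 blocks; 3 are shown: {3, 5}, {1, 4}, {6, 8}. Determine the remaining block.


U = {1, 2, 3, 4, 5, 6, 7, 8}
Shown blocks: {3, 5}, {1, 4}, {6, 8}
A partition's blocks are pairwise disjoint and cover U, so the missing block = U \ (union of shown blocks).
Union of shown blocks: {1, 3, 4, 5, 6, 8}
Missing block = U \ (union) = {2, 7}

{2, 7}


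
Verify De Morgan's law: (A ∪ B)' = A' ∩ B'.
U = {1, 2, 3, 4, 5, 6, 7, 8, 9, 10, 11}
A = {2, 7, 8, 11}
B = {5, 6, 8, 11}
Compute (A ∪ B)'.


U = {1, 2, 3, 4, 5, 6, 7, 8, 9, 10, 11}
A = {2, 7, 8, 11}, B = {5, 6, 8, 11}
A ∪ B = {2, 5, 6, 7, 8, 11}
(A ∪ B)' = U \ (A ∪ B) = {1, 3, 4, 9, 10}
Verification via A' ∩ B': A' = {1, 3, 4, 5, 6, 9, 10}, B' = {1, 2, 3, 4, 7, 9, 10}
A' ∩ B' = {1, 3, 4, 9, 10} ✓

{1, 3, 4, 9, 10}


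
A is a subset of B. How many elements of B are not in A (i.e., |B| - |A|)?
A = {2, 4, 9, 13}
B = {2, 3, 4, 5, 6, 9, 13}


Set A = {2, 4, 9, 13}, |A| = 4
Set B = {2, 3, 4, 5, 6, 9, 13}, |B| = 7
Since A ⊆ B: B \ A = {3, 5, 6}
|B| - |A| = 7 - 4 = 3

3


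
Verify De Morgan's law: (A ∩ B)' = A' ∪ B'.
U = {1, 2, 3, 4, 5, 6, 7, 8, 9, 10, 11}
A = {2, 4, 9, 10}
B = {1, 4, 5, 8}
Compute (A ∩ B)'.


U = {1, 2, 3, 4, 5, 6, 7, 8, 9, 10, 11}
A = {2, 4, 9, 10}, B = {1, 4, 5, 8}
A ∩ B = {4}
(A ∩ B)' = U \ (A ∩ B) = {1, 2, 3, 5, 6, 7, 8, 9, 10, 11}
Verification via A' ∪ B': A' = {1, 3, 5, 6, 7, 8, 11}, B' = {2, 3, 6, 7, 9, 10, 11}
A' ∪ B' = {1, 2, 3, 5, 6, 7, 8, 9, 10, 11} ✓

{1, 2, 3, 5, 6, 7, 8, 9, 10, 11}


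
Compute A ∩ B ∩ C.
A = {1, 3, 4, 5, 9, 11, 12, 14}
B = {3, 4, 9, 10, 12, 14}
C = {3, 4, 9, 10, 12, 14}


Set A = {1, 3, 4, 5, 9, 11, 12, 14}
Set B = {3, 4, 9, 10, 12, 14}
Set C = {3, 4, 9, 10, 12, 14}
First, A ∩ B = {3, 4, 9, 12, 14}
Then, (A ∩ B) ∩ C = {3, 4, 9, 12, 14}

{3, 4, 9, 12, 14}


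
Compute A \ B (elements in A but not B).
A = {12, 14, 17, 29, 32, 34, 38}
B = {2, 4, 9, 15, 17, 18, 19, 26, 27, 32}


Set A = {12, 14, 17, 29, 32, 34, 38}
Set B = {2, 4, 9, 15, 17, 18, 19, 26, 27, 32}
A \ B includes elements in A that are not in B.
Check each element of A:
12 (not in B, keep), 14 (not in B, keep), 17 (in B, remove), 29 (not in B, keep), 32 (in B, remove), 34 (not in B, keep), 38 (not in B, keep)
A \ B = {12, 14, 29, 34, 38}

{12, 14, 29, 34, 38}


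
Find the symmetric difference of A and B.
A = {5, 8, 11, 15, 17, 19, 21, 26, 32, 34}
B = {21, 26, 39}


Set A = {5, 8, 11, 15, 17, 19, 21, 26, 32, 34}
Set B = {21, 26, 39}
A △ B = (A \ B) ∪ (B \ A)
Elements in A but not B: {5, 8, 11, 15, 17, 19, 32, 34}
Elements in B but not A: {39}
A △ B = {5, 8, 11, 15, 17, 19, 32, 34, 39}

{5, 8, 11, 15, 17, 19, 32, 34, 39}


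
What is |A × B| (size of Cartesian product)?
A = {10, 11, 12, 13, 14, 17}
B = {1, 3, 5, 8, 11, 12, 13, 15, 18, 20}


Set A = {10, 11, 12, 13, 14, 17} has 6 elements.
Set B = {1, 3, 5, 8, 11, 12, 13, 15, 18, 20} has 10 elements.
|A × B| = |A| × |B| = 6 × 10 = 60

60


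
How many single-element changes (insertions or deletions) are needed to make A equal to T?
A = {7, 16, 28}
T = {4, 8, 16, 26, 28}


Set A = {7, 16, 28}
Set T = {4, 8, 16, 26, 28}
Elements to remove from A (in A, not in T): {7} → 1 removals
Elements to add to A (in T, not in A): {4, 8, 26} → 3 additions
Total edits = 1 + 3 = 4

4


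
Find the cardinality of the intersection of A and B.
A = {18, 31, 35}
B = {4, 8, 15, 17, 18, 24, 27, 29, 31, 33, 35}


Set A = {18, 31, 35}
Set B = {4, 8, 15, 17, 18, 24, 27, 29, 31, 33, 35}
A ∩ B = {18, 31, 35}
|A ∩ B| = 3

3


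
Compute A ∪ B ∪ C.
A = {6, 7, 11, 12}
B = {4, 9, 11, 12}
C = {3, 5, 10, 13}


Set A = {6, 7, 11, 12}
Set B = {4, 9, 11, 12}
Set C = {3, 5, 10, 13}
First, A ∪ B = {4, 6, 7, 9, 11, 12}
Then, (A ∪ B) ∪ C = {3, 4, 5, 6, 7, 9, 10, 11, 12, 13}

{3, 4, 5, 6, 7, 9, 10, 11, 12, 13}


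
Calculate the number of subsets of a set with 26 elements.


The set has 26 elements.
The power set contains all possible subsets.
|P(A)| = 2^|A| = 2^26 = 67108864

67108864


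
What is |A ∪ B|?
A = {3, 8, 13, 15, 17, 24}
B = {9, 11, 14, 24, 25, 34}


Set A = {3, 8, 13, 15, 17, 24}, |A| = 6
Set B = {9, 11, 14, 24, 25, 34}, |B| = 6
A ∩ B = {24}, |A ∩ B| = 1
|A ∪ B| = |A| + |B| - |A ∩ B| = 6 + 6 - 1 = 11

11


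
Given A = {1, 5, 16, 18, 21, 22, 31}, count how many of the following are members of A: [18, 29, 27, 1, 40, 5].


Set A = {1, 5, 16, 18, 21, 22, 31}
Candidates: [18, 29, 27, 1, 40, 5]
Check each candidate:
18 ∈ A, 29 ∉ A, 27 ∉ A, 1 ∈ A, 40 ∉ A, 5 ∈ A
Count of candidates in A: 3

3


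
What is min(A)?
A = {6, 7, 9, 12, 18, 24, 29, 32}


Set A = {6, 7, 9, 12, 18, 24, 29, 32}
Elements in ascending order: 6, 7, 9, 12, 18, 24, 29, 32
The smallest element is 6.

6


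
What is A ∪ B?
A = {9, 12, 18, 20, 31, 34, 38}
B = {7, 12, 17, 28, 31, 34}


Set A = {9, 12, 18, 20, 31, 34, 38}
Set B = {7, 12, 17, 28, 31, 34}
A ∪ B includes all elements in either set.
Elements from A: {9, 12, 18, 20, 31, 34, 38}
Elements from B not already included: {7, 17, 28}
A ∪ B = {7, 9, 12, 17, 18, 20, 28, 31, 34, 38}

{7, 9, 12, 17, 18, 20, 28, 31, 34, 38}


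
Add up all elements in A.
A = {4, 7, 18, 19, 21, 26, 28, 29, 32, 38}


Set A = {4, 7, 18, 19, 21, 26, 28, 29, 32, 38}
Sum = 4 + 7 + 18 + 19 + 21 + 26 + 28 + 29 + 32 + 38 = 222

222


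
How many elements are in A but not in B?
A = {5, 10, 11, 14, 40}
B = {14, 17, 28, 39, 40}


Set A = {5, 10, 11, 14, 40}
Set B = {14, 17, 28, 39, 40}
A \ B = {5, 10, 11}
|A \ B| = 3

3


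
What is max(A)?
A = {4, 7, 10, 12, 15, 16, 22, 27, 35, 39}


Set A = {4, 7, 10, 12, 15, 16, 22, 27, 35, 39}
Elements in ascending order: 4, 7, 10, 12, 15, 16, 22, 27, 35, 39
The largest element is 39.

39


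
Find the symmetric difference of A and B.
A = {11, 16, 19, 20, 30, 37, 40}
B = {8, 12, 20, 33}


Set A = {11, 16, 19, 20, 30, 37, 40}
Set B = {8, 12, 20, 33}
A △ B = (A \ B) ∪ (B \ A)
Elements in A but not B: {11, 16, 19, 30, 37, 40}
Elements in B but not A: {8, 12, 33}
A △ B = {8, 11, 12, 16, 19, 30, 33, 37, 40}

{8, 11, 12, 16, 19, 30, 33, 37, 40}


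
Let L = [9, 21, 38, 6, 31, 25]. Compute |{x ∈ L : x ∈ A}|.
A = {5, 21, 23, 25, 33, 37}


Set A = {5, 21, 23, 25, 33, 37}
Candidates: [9, 21, 38, 6, 31, 25]
Check each candidate:
9 ∉ A, 21 ∈ A, 38 ∉ A, 6 ∉ A, 31 ∉ A, 25 ∈ A
Count of candidates in A: 2

2


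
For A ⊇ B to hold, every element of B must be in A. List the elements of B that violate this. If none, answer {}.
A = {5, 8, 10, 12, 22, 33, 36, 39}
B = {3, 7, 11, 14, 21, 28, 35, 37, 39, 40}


Set A = {5, 8, 10, 12, 22, 33, 36, 39}
Set B = {3, 7, 11, 14, 21, 28, 35, 37, 39, 40}
Check each element of B against A:
3 ∉ A (include), 7 ∉ A (include), 11 ∉ A (include), 14 ∉ A (include), 21 ∉ A (include), 28 ∉ A (include), 35 ∉ A (include), 37 ∉ A (include), 39 ∈ A, 40 ∉ A (include)
Elements of B not in A: {3, 7, 11, 14, 21, 28, 35, 37, 40}

{3, 7, 11, 14, 21, 28, 35, 37, 40}


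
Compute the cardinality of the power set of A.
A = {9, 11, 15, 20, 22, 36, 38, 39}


Set A = {9, 11, 15, 20, 22, 36, 38, 39}
|A| = 8
The power set P(A) contains all subsets of A.
|P(A)| = 2^|A| = 2^8 = 256

256


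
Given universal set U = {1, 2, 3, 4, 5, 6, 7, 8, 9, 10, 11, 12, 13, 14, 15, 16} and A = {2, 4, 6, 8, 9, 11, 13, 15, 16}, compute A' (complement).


Universal set U = {1, 2, 3, 4, 5, 6, 7, 8, 9, 10, 11, 12, 13, 14, 15, 16}
Set A = {2, 4, 6, 8, 9, 11, 13, 15, 16}
A' = U \ A = elements in U but not in A
Checking each element of U:
1 (not in A, include), 2 (in A, exclude), 3 (not in A, include), 4 (in A, exclude), 5 (not in A, include), 6 (in A, exclude), 7 (not in A, include), 8 (in A, exclude), 9 (in A, exclude), 10 (not in A, include), 11 (in A, exclude), 12 (not in A, include), 13 (in A, exclude), 14 (not in A, include), 15 (in A, exclude), 16 (in A, exclude)
A' = {1, 3, 5, 7, 10, 12, 14}

{1, 3, 5, 7, 10, 12, 14}


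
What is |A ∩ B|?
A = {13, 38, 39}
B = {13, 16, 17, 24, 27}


Set A = {13, 38, 39}
Set B = {13, 16, 17, 24, 27}
A ∩ B = {13}
|A ∩ B| = 1

1


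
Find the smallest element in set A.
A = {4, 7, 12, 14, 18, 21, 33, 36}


Set A = {4, 7, 12, 14, 18, 21, 33, 36}
Elements in ascending order: 4, 7, 12, 14, 18, 21, 33, 36
The smallest element is 4.

4


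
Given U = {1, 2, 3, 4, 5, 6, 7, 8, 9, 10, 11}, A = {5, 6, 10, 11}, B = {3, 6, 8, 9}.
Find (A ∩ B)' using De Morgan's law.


U = {1, 2, 3, 4, 5, 6, 7, 8, 9, 10, 11}
A = {5, 6, 10, 11}, B = {3, 6, 8, 9}
A ∩ B = {6}
(A ∩ B)' = U \ (A ∩ B) = {1, 2, 3, 4, 5, 7, 8, 9, 10, 11}
Verification via A' ∪ B': A' = {1, 2, 3, 4, 7, 8, 9}, B' = {1, 2, 4, 5, 7, 10, 11}
A' ∪ B' = {1, 2, 3, 4, 5, 7, 8, 9, 10, 11} ✓

{1, 2, 3, 4, 5, 7, 8, 9, 10, 11}
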